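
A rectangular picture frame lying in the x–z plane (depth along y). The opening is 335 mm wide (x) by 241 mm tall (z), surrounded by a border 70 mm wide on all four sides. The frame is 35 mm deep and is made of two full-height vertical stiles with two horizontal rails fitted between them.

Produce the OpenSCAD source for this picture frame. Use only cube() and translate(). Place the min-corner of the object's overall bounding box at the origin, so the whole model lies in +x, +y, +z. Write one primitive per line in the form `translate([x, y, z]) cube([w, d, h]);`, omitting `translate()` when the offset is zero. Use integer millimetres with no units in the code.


cube([70, 35, 381]);
translate([405, 0, 0]) cube([70, 35, 381]);
translate([70, 0, 0]) cube([335, 35, 70]);
translate([70, 0, 311]) cube([335, 35, 70]);


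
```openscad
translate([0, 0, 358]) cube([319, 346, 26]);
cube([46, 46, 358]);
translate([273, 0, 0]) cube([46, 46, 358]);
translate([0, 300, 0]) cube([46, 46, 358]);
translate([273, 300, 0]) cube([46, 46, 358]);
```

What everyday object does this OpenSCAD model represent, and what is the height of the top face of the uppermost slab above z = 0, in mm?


A stool. The seat height is 384 mm.

A 319×346×26 slab at z = 358 on four corner posts — a stool. The seat top is 358 + 26 = 384 mm.


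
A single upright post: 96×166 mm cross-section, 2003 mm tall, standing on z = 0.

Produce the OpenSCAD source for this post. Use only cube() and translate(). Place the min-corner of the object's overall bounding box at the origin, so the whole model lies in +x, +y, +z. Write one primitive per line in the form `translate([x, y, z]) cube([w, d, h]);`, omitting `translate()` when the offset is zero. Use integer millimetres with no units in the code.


cube([96, 166, 2003]);


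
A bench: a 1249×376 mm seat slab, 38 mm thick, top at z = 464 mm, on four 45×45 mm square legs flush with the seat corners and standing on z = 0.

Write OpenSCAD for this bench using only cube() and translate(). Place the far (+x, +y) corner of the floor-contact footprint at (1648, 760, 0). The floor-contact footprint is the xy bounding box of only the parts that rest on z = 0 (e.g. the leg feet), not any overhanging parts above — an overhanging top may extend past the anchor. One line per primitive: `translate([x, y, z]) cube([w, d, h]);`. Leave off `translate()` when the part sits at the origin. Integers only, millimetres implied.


translate([399, 384, 426]) cube([1249, 376, 38]);
translate([399, 384, 0]) cube([45, 45, 426]);
translate([399, 715, 0]) cube([45, 45, 426]);
translate([1603, 384, 0]) cube([45, 45, 426]);
translate([1603, 715, 0]) cube([45, 45, 426]);


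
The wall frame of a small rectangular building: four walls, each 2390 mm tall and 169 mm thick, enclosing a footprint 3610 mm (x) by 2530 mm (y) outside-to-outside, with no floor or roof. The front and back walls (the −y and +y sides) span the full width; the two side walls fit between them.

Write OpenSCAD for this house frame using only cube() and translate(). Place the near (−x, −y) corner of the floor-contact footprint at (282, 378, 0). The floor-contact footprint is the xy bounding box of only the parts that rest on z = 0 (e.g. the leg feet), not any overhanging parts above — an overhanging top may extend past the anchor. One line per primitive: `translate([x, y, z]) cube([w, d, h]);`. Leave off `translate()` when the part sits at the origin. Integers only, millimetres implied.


translate([282, 378, 0]) cube([3610, 169, 2390]);
translate([282, 2739, 0]) cube([3610, 169, 2390]);
translate([282, 547, 0]) cube([169, 2192, 2390]);
translate([3723, 547, 0]) cube([169, 2192, 2390]);


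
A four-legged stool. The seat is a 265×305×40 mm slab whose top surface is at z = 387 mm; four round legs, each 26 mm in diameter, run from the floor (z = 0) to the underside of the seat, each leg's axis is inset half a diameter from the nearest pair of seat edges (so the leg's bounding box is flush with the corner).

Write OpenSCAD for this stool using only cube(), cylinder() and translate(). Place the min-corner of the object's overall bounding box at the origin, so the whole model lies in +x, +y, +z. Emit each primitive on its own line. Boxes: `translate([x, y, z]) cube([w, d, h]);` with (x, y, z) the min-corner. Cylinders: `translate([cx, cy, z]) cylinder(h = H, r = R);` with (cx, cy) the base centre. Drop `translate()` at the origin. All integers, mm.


translate([0, 0, 347]) cube([265, 305, 40]);
translate([13, 13, 0]) cylinder(h = 347, r = 13);
translate([252, 13, 0]) cylinder(h = 347, r = 13);
translate([13, 292, 0]) cylinder(h = 347, r = 13);
translate([252, 292, 0]) cylinder(h = 347, r = 13);


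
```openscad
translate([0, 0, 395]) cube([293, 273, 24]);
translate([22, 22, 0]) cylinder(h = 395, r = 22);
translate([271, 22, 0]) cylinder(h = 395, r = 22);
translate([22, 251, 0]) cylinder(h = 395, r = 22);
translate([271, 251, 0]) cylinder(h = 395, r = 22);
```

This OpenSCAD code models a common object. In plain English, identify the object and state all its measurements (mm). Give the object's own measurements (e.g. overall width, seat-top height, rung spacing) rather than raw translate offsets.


A four-legged stool. The seat is a 293×273×24 mm slab whose top surface is at z = 419 mm; four round legs, each 44 mm in diameter, run from the floor (z = 0) to the underside of the seat, each leg's axis is inset half a diameter from the nearest pair of seat edges (so the leg's bounding box is flush with the corner).


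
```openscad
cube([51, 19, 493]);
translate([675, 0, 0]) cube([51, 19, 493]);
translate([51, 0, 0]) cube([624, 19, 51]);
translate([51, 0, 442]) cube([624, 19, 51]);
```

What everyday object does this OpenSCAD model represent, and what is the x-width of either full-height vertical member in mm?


A picture frame. The border width is 51 mm.

Four thin pieces enclosing a rectangular opening — a picture frame. The two full-height stiles are 493 mm tall; the top rail sits at z = 442 and is 51 mm tall, so the border above the opening is 493 − 442 = 51 mm, matching the stile x-width.


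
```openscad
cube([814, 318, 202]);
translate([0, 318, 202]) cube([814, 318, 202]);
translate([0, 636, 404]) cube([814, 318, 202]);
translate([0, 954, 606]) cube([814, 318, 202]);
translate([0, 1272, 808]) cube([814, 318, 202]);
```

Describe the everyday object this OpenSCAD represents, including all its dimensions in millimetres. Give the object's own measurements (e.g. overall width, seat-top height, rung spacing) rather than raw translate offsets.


A straight staircase of 5 solid steps. Each step is 814 mm wide (x), 318 mm deep (y, the going) and 202 mm tall (the rise). The first step rests on the floor; each subsequent step sits one going further in +y and one rise higher in +z, directly behind and above the previous step with no overlap.


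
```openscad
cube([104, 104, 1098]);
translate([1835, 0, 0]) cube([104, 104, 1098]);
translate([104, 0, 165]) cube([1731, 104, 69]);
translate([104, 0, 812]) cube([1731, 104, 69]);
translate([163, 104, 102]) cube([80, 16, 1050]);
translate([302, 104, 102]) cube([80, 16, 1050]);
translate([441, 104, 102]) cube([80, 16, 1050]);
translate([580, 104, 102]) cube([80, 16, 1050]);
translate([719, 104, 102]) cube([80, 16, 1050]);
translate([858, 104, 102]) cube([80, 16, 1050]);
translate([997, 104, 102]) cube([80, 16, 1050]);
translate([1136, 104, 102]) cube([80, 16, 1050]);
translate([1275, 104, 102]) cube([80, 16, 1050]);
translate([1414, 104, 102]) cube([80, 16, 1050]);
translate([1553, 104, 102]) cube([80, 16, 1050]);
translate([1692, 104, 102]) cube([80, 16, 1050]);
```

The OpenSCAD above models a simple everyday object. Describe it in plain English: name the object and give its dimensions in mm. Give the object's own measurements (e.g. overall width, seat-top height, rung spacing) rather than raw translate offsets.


A fence section. Two 104×104 mm posts, 1098 mm tall, stand on the floor with a clear span of 1731 mm between their inner faces. Two horizontal rails of 104×69 mm section span the gap between the posts with their undersides at z = 165 mm and z = 812 mm, flush with the posts' −y face. 12 pickets, each 80 mm wide, 16 mm thick and 1050 mm tall, are fixed to the +y face of the rails with their bottoms at z = 102 mm, spaced across the span with a 59 mm gap after the −x post and between neighbouring pickets, with 63 mm left before the +x post.


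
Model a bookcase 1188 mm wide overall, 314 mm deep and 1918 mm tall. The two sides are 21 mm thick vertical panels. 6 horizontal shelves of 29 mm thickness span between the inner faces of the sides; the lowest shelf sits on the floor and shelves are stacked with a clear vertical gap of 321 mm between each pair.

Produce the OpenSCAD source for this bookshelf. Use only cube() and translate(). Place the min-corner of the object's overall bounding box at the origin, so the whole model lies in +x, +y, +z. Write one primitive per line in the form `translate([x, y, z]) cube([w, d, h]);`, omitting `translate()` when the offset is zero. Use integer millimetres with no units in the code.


cube([21, 314, 1918]);
translate([1167, 0, 0]) cube([21, 314, 1918]);
translate([21, 0, 0]) cube([1146, 314, 29]);
translate([21, 0, 350]) cube([1146, 314, 29]);
translate([21, 0, 700]) cube([1146, 314, 29]);
translate([21, 0, 1050]) cube([1146, 314, 29]);
translate([21, 0, 1400]) cube([1146, 314, 29]);
translate([21, 0, 1750]) cube([1146, 314, 29]);


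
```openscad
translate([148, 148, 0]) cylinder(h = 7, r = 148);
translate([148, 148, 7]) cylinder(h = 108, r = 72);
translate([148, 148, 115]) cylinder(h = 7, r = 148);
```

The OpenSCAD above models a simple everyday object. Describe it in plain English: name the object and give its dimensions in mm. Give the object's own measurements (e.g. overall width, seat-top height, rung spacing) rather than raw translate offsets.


A spool: two coaxial disc flanges of radius 148 mm and thickness 7 mm, joined by a core cylinder of radius 72 mm and height 108 mm. The lower flange rests on z = 0 and the three cylinders share a vertical axis.


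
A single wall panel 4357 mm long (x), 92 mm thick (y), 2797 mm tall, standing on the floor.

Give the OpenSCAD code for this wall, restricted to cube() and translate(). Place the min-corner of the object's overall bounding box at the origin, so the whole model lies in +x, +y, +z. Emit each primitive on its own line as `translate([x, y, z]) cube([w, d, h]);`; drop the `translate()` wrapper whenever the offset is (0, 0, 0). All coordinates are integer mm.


cube([4357, 92, 2797]);


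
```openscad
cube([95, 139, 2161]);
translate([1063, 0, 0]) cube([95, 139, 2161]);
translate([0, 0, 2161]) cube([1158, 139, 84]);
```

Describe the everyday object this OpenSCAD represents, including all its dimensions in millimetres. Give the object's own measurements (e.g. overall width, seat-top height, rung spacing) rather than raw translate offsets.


A door frame. The clear opening is 968 mm wide and 2161 mm high. Two 95 mm wide jambs, 139 mm deep, stand either side of the opening from the floor to the top of the opening. A 84 mm thick head sits across the top of both jambs, spanning the full outside width of the frame.


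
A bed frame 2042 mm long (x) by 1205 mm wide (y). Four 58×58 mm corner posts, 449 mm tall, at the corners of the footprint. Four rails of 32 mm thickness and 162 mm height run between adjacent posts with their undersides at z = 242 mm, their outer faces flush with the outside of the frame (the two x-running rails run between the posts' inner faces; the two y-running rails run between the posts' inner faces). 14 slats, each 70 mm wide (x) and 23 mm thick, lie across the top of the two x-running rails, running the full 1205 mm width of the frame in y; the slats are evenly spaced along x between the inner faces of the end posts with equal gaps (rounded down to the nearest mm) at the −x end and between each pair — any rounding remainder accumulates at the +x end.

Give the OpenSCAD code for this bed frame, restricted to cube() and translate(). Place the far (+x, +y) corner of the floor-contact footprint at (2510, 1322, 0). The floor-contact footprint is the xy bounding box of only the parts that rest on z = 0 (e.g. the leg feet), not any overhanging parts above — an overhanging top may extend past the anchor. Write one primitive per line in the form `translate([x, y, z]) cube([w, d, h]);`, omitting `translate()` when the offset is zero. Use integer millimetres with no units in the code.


translate([468, 117, 0]) cube([58, 58, 449]);
translate([468, 1264, 0]) cube([58, 58, 449]);
translate([2452, 117, 0]) cube([58, 58, 449]);
translate([2452, 1264, 0]) cube([58, 58, 449]);
translate([526, 117, 242]) cube([1926, 32, 162]);
translate([526, 1290, 242]) cube([1926, 32, 162]);
translate([468, 175, 242]) cube([32, 1089, 162]);
translate([2478, 175, 242]) cube([32, 1089, 162]);
translate([589, 117, 404]) cube([70, 1205, 23]);
translate([722, 117, 404]) cube([70, 1205, 23]);
translate([855, 117, 404]) cube([70, 1205, 23]);
translate([988, 117, 404]) cube([70, 1205, 23]);
translate([1121, 117, 404]) cube([70, 1205, 23]);
translate([1254, 117, 404]) cube([70, 1205, 23]);
translate([1387, 117, 404]) cube([70, 1205, 23]);
translate([1520, 117, 404]) cube([70, 1205, 23]);
translate([1653, 117, 404]) cube([70, 1205, 23]);
translate([1786, 117, 404]) cube([70, 1205, 23]);
translate([1919, 117, 404]) cube([70, 1205, 23]);
translate([2052, 117, 404]) cube([70, 1205, 23]);
translate([2185, 117, 404]) cube([70, 1205, 23]);
translate([2318, 117, 404]) cube([70, 1205, 23]);


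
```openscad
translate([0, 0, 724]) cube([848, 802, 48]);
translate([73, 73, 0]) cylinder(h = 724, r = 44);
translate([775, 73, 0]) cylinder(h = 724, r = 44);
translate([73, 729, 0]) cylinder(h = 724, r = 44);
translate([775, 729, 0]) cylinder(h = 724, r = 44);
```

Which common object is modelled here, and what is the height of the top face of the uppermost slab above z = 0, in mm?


A table. The table height is 772 mm.

A 848×802×48 slab sits at z = 724 on four Ø88 mm round legs — a table. The top surface is at 724 + 48 = 772 mm.


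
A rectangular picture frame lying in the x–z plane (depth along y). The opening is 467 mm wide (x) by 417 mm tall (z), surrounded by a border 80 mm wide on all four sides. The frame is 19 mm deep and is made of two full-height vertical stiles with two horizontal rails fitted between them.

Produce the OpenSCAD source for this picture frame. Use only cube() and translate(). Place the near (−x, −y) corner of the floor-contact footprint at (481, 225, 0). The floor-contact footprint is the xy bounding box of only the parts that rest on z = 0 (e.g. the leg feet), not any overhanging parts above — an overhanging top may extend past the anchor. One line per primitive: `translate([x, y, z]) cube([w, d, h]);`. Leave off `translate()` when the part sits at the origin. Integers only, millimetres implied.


translate([481, 225, 0]) cube([80, 19, 577]);
translate([1028, 225, 0]) cube([80, 19, 577]);
translate([561, 225, 0]) cube([467, 19, 80]);
translate([561, 225, 497]) cube([467, 19, 80]);


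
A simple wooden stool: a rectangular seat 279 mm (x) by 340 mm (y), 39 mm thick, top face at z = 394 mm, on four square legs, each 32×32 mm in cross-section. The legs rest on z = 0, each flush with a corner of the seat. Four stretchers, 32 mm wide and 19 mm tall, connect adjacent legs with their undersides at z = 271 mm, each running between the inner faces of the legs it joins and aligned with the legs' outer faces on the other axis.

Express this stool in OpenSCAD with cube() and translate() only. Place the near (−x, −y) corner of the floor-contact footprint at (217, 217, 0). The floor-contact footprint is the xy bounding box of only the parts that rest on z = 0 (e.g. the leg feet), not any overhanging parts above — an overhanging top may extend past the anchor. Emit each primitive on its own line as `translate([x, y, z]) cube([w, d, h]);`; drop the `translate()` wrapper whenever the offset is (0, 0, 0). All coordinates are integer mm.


translate([217, 217, 355]) cube([279, 340, 39]);
translate([217, 217, 0]) cube([32, 32, 355]);
translate([464, 217, 0]) cube([32, 32, 355]);
translate([217, 525, 0]) cube([32, 32, 355]);
translate([464, 525, 0]) cube([32, 32, 355]);
translate([249, 217, 271]) cube([215, 32, 19]);
translate([249, 525, 271]) cube([215, 32, 19]);
translate([217, 249, 271]) cube([32, 276, 19]);
translate([464, 249, 271]) cube([32, 276, 19]);


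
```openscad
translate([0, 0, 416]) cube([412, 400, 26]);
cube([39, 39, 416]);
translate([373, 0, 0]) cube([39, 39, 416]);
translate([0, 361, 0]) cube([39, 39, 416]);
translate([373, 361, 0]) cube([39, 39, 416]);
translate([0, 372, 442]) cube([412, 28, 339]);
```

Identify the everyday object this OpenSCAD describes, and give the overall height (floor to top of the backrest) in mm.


A chair. The overall height is 781 mm.

A slab on four corner posts with a tall panel at the back — a chair. The seat slab sits at z = 416 with thickness 26, and the 339 mm backrest starts at the seat top, so the overall height is 416 + 26 + 339 = 781 mm.


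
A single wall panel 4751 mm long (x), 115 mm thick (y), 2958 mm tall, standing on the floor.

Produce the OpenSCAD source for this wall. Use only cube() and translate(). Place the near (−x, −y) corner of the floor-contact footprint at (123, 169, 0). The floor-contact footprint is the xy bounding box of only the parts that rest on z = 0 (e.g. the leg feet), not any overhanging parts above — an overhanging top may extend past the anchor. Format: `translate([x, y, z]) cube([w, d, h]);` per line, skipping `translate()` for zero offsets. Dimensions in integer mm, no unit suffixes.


translate([123, 169, 0]) cube([4751, 115, 2958]);


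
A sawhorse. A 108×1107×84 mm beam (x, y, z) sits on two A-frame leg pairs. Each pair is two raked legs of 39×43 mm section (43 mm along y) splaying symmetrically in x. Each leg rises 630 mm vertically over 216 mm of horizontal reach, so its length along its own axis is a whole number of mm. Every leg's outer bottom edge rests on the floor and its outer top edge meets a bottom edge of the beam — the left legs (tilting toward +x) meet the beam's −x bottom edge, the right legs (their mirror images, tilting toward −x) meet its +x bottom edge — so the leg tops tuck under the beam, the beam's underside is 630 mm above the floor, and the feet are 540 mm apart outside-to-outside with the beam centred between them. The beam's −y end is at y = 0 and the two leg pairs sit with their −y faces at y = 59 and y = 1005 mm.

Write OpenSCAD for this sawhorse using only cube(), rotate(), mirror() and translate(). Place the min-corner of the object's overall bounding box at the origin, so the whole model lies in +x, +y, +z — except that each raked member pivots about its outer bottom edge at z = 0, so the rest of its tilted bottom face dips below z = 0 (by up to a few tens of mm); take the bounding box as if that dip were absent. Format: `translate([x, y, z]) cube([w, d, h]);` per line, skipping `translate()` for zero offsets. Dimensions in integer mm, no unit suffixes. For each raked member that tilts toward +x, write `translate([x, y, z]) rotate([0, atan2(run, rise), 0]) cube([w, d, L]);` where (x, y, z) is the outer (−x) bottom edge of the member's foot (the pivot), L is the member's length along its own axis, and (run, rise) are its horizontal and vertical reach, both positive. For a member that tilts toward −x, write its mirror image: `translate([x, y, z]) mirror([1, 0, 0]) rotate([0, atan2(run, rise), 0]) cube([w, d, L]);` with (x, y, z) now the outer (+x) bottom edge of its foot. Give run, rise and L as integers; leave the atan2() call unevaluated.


translate([216, 0, 630]) cube([108, 1107, 84]);
translate([0, 59, 0]) rotate([0, atan2(216, 630), 0]) cube([39, 43, 666]);
translate([540, 59, 0]) mirror([1, 0, 0]) rotate([0, atan2(216, 630), 0]) cube([39, 43, 666]);
translate([0, 1005, 0]) rotate([0, atan2(216, 630), 0]) cube([39, 43, 666]);
translate([540, 1005, 0]) mirror([1, 0, 0]) rotate([0, atan2(216, 630), 0]) cube([39, 43, 666]);


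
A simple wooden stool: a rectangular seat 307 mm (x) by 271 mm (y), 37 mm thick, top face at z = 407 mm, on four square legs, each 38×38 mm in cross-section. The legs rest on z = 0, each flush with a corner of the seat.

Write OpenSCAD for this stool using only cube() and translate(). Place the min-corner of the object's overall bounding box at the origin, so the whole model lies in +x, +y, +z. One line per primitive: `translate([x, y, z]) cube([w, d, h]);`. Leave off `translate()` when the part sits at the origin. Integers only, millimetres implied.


// leg_h = 407 - 37 = 370
translate([0, 0, 370]) cube([307, 271, 37]);
cube([38, 38, 370]);
translate([269, 0, 0]) cube([38, 38, 370]);
translate([0, 233, 0]) cube([38, 38, 370]);
translate([269, 233, 0]) cube([38, 38, 370]);


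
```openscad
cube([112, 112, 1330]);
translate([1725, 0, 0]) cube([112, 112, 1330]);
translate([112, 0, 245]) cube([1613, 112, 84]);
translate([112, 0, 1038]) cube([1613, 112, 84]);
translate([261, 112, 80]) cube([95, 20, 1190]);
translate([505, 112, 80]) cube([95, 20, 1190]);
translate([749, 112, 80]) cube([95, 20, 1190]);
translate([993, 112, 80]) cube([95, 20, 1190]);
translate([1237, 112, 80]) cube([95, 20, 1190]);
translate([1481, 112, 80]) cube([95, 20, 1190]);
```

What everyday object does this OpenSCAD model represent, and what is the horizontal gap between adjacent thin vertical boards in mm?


A fence section. The picket gap is 149 mm.

Two posts, two rails, 6 pickets — a fence section. Span 1613 mm holds 6 pickets of 95 mm with 7 equal gaps: ⌊(1613 − 6·95) / 7⌋ = 149 mm.


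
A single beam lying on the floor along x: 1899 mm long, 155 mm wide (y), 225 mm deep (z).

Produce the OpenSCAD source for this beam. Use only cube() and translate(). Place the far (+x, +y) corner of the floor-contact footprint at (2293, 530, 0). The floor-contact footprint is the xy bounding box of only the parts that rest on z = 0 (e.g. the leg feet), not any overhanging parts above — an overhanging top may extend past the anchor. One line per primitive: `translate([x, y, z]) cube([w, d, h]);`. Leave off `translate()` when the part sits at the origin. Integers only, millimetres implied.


translate([394, 375, 0]) cube([1899, 155, 225]);


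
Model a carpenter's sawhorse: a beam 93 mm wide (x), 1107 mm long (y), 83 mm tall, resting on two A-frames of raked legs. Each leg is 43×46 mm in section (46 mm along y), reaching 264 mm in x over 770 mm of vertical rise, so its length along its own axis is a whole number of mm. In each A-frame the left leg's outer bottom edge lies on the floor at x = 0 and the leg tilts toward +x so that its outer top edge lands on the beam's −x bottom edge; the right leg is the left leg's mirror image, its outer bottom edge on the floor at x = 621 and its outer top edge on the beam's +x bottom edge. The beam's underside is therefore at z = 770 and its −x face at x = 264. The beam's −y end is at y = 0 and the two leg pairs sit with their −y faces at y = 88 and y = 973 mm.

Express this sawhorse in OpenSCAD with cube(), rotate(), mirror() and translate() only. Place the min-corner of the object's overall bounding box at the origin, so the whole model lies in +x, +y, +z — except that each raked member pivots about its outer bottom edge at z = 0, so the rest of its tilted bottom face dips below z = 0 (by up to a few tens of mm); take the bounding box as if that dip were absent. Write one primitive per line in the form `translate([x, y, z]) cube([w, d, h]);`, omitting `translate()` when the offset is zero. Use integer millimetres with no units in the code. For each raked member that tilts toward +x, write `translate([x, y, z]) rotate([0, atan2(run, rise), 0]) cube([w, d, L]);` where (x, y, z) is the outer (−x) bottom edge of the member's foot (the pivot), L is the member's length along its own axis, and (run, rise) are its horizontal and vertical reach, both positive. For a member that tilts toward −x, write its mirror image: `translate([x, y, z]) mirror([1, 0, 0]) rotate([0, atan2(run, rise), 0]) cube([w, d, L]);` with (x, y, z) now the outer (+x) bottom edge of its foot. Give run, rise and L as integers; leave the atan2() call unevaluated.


translate([264, 0, 770]) cube([93, 1107, 83]);
translate([0, 88, 0]) rotate([0, atan2(264, 770), 0]) cube([43, 46, 814]);
translate([621, 88, 0]) mirror([1, 0, 0]) rotate([0, atan2(264, 770), 0]) cube([43, 46, 814]);
translate([0, 973, 0]) rotate([0, atan2(264, 770), 0]) cube([43, 46, 814]);
translate([621, 973, 0]) mirror([1, 0, 0]) rotate([0, atan2(264, 770), 0]) cube([43, 46, 814]);


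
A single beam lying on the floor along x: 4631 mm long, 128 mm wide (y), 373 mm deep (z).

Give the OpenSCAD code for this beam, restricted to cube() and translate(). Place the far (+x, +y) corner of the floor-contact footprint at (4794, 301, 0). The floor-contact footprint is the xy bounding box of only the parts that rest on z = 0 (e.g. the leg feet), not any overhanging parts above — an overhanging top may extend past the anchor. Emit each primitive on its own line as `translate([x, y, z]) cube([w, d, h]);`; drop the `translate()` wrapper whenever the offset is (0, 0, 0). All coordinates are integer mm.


translate([163, 173, 0]) cube([4631, 128, 373]);


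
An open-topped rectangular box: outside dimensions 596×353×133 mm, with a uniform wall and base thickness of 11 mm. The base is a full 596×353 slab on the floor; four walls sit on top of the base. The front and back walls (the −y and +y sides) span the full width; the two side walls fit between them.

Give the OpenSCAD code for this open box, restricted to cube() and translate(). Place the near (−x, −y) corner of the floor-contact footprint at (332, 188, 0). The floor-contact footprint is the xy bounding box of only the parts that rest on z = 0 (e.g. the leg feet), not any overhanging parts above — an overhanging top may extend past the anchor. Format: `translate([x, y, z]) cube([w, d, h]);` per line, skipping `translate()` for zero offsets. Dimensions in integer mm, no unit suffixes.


translate([332, 188, 0]) cube([596, 353, 11]);
translate([332, 188, 11]) cube([596, 11, 122]);
translate([332, 530, 11]) cube([596, 11, 122]);
translate([332, 199, 11]) cube([11, 331, 122]);
translate([917, 199, 11]) cube([11, 331, 122]);


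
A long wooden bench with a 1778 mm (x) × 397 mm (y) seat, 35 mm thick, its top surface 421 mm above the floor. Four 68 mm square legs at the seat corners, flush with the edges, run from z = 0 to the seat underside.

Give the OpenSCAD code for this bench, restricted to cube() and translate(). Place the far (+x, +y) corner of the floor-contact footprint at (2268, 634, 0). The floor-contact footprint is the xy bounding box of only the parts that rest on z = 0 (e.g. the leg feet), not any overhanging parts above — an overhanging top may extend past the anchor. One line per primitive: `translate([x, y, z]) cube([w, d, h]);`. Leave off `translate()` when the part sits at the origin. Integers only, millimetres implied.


// leg_h = 421 − 35 = 386
translate([490, 237, 386]) cube([1778, 397, 35]);
translate([490, 237, 0]) cube([68, 68, 386]);
translate([490, 566, 0]) cube([68, 68, 386]);
translate([2200, 237, 0]) cube([68, 68, 386]);
translate([2200, 566, 0]) cube([68, 68, 386]);


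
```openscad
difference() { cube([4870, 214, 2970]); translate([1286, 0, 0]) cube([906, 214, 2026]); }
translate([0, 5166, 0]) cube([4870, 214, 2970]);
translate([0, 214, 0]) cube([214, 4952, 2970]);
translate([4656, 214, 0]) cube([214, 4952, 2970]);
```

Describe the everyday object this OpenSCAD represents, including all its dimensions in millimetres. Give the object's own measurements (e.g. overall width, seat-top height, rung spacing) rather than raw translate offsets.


A single room: four walls, each 2970 mm tall and 214 mm thick, enclosing an outside footprint 4870×5380 mm (x × y), no floor or roof. The front and back walls (−y and +y sides) run the full x-width; the side walls fit between their inner faces. A door opening 906 mm wide and 2026 mm tall is cut through the front wall from the floor up, its −x edge 1286 mm from the wall's −x end.


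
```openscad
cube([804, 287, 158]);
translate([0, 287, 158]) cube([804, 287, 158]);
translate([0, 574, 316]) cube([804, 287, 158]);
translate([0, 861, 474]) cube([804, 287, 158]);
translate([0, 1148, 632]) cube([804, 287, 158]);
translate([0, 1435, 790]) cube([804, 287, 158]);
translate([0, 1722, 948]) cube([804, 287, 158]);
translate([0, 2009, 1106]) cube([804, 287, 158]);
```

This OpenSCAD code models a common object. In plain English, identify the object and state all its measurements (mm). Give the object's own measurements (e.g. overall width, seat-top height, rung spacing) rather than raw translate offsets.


A straight staircase of 8 solid steps. Each step is 804 mm wide (x), 287 mm deep (y, the going) and 158 mm tall (the rise). The first step rests on the floor; each subsequent step sits one going further in +y and one rise higher in +z, directly behind and above the previous step with no overlap.


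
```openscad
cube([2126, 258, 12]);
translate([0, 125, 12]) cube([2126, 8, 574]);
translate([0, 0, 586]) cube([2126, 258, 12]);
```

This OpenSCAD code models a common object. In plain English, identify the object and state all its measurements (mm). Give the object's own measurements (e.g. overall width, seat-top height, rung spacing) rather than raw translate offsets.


An I-beam lying along x, 2126 mm long. Overall section height 598 mm. Two flanges 258 mm wide (y) and 12 mm thick, one on the floor and one at the top; a web 8 mm thick runs between them, centred on the flange width.


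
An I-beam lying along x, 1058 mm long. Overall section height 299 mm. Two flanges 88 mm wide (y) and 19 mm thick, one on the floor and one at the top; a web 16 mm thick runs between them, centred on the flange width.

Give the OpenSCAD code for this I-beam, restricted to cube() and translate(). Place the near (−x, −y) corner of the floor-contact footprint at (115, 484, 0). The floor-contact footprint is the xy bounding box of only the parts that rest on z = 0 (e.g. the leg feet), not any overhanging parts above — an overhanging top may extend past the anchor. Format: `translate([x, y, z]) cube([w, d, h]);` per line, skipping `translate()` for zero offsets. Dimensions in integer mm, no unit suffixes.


translate([115, 484, 0]) cube([1058, 88, 19]);
translate([115, 520, 19]) cube([1058, 16, 261]);
translate([115, 484, 280]) cube([1058, 88, 19]);


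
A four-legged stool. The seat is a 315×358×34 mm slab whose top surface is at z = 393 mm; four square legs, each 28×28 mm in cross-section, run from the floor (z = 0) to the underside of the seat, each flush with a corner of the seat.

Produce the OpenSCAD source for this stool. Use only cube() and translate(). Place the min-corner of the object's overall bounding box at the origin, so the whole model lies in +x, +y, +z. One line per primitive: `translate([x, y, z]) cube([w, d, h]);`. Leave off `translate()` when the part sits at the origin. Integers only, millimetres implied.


translate([0, 0, 359]) cube([315, 358, 34]);
cube([28, 28, 359]);
translate([287, 0, 0]) cube([28, 28, 359]);
translate([0, 330, 0]) cube([28, 28, 359]);
translate([287, 330, 0]) cube([28, 28, 359]);


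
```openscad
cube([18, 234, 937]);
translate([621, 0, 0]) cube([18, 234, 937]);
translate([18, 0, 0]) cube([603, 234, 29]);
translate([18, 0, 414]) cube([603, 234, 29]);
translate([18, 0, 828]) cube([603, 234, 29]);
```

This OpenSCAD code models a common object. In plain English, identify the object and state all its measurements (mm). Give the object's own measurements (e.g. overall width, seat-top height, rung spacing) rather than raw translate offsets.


An open bookshelf. Two side panels, each 18 mm thick, 234 mm deep and 937 mm tall, stand 639 mm apart (outside-to-outside). Between them sit 3 shelves, each 29 mm thick and 234 mm deep, spanning the full gap between the sides. The bottom shelf rests on the floor (its underside at z = 0) and the clear gap between one shelf's top and the next shelf's underside is 385 mm.


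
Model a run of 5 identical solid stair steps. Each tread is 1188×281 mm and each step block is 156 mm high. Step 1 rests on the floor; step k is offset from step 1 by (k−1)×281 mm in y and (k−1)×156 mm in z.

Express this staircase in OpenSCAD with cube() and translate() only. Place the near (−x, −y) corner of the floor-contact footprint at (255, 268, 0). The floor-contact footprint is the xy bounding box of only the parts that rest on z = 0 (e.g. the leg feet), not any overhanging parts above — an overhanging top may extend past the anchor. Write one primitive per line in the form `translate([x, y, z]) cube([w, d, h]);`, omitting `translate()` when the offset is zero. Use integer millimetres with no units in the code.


translate([255, 268, 0]) cube([1188, 281, 156]);
translate([255, 549, 156]) cube([1188, 281, 156]);
translate([255, 830, 312]) cube([1188, 281, 156]);
translate([255, 1111, 468]) cube([1188, 281, 156]);
translate([255, 1392, 624]) cube([1188, 281, 156]);


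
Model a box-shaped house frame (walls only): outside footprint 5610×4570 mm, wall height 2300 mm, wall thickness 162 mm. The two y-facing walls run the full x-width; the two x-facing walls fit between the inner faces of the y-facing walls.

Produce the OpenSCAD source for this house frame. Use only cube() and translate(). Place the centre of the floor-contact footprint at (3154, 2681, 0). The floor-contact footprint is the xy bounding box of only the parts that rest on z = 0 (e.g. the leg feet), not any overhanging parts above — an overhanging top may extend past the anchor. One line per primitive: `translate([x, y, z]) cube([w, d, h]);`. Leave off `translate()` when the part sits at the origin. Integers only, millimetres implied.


translate([349, 396, 0]) cube([5610, 162, 2300]);
translate([349, 4804, 0]) cube([5610, 162, 2300]);
translate([349, 558, 0]) cube([162, 4246, 2300]);
translate([5797, 558, 0]) cube([162, 4246, 2300]);


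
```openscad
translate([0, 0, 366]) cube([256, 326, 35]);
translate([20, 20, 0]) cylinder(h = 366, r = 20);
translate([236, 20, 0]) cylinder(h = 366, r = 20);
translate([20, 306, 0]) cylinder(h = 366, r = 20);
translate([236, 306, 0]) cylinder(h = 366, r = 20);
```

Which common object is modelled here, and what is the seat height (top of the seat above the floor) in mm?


A stool. The seat height is 401 mm.

A 256×326×35 slab at z = 366 on four corner cylinders — a stool. The seat top is 366 + 35 = 401 mm.


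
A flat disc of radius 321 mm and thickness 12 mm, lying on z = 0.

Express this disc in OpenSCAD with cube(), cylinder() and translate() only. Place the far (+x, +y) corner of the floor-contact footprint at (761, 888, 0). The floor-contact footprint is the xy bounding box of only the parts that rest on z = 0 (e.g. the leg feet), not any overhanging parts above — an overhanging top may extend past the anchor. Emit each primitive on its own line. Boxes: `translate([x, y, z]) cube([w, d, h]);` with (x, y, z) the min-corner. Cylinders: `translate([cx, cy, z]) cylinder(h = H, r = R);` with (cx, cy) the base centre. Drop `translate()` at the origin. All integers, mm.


translate([440, 567, 0]) cylinder(h = 12, r = 321);


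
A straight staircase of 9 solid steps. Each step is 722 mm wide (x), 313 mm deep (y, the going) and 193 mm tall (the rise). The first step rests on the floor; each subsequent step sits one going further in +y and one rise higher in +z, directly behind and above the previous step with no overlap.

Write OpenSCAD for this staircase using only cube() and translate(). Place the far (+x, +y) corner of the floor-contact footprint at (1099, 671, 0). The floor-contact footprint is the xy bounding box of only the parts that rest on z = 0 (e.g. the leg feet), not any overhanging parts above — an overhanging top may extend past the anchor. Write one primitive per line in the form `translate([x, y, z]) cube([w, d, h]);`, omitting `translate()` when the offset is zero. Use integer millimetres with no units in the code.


translate([377, 358, 0]) cube([722, 313, 193]);
translate([377, 671, 193]) cube([722, 313, 193]);
translate([377, 984, 386]) cube([722, 313, 193]);
translate([377, 1297, 579]) cube([722, 313, 193]);
translate([377, 1610, 772]) cube([722, 313, 193]);
translate([377, 1923, 965]) cube([722, 313, 193]);
translate([377, 2236, 1158]) cube([722, 313, 193]);
translate([377, 2549, 1351]) cube([722, 313, 193]);
translate([377, 2862, 1544]) cube([722, 313, 193]);


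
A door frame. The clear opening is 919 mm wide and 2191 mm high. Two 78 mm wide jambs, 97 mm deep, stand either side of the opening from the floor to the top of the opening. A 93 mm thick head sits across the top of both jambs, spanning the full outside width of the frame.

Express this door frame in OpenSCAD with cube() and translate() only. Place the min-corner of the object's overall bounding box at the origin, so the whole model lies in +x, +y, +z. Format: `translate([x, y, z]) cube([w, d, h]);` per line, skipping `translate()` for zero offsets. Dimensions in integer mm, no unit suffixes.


cube([78, 97, 2191]);
translate([997, 0, 0]) cube([78, 97, 2191]);
translate([0, 0, 2191]) cube([1075, 97, 93]);


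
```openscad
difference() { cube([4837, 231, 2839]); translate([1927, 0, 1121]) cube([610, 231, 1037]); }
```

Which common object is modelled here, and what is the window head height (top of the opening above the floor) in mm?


A wall with a window opening. The window head height is 2158 mm.

A wall with a rectangular opening subtracted — a window. Sill at z = 1121, opening 1037 mm tall, so the head is at 1121 + 1037 = 2158 mm.


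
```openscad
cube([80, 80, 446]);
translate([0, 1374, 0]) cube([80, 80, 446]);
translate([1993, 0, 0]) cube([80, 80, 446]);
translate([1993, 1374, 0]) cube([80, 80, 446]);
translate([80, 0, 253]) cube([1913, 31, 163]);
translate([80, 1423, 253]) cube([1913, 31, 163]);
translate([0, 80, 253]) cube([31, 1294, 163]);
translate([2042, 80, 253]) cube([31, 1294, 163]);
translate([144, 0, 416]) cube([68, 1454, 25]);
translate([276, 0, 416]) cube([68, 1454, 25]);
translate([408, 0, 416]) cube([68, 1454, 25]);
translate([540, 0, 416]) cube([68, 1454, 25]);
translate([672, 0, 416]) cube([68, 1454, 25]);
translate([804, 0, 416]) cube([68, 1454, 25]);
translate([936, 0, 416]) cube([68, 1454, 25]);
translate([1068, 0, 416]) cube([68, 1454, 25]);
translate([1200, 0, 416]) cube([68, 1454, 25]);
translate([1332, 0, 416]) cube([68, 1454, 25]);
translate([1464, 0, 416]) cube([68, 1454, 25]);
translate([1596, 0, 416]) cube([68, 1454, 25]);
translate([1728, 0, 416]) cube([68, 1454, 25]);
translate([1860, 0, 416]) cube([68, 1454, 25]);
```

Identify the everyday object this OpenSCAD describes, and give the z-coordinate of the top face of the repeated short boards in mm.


A bed frame. The slat-top height is 441 mm.

Four posts, four rails, and a row of slats — a bed frame. Slats sit on the rails at z = 253 + 163 = 416; with slat thickness 25, the top is 441 mm.


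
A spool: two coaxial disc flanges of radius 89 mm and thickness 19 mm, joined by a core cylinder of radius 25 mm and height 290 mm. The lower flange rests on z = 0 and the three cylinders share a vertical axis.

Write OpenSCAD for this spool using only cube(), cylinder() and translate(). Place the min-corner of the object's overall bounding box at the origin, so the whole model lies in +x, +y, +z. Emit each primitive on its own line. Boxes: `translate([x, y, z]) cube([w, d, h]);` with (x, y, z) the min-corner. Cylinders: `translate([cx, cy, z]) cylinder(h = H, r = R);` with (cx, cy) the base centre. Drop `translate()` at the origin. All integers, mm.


translate([89, 89, 0]) cylinder(h = 19, r = 89);
translate([89, 89, 19]) cylinder(h = 290, r = 25);
translate([89, 89, 309]) cylinder(h = 19, r = 89);
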